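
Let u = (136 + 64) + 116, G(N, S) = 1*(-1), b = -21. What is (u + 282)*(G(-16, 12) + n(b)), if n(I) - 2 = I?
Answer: -11960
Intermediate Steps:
n(I) = 2 + I
G(N, S) = -1
u = 316 (u = 200 + 116 = 316)
(u + 282)*(G(-16, 12) + n(b)) = (316 + 282)*(-1 + (2 - 21)) = 598*(-1 - 19) = 598*(-20) = -11960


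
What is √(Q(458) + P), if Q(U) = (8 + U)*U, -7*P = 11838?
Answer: √10375106/7 ≈ 460.15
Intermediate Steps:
P = -11838/7 (P = -⅐*11838 = -11838/7 ≈ -1691.1)
Q(U) = U*(8 + U)
√(Q(458) + P) = √(458*(8 + 458) - 11838/7) = √(458*466 - 11838/7) = √(213428 - 11838/7) = √(1482158/7) = √10375106/7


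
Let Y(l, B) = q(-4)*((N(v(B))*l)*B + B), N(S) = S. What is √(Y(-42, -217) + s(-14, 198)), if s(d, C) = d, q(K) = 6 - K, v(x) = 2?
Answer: 8*√2814 ≈ 424.38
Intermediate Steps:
Y(l, B) = 10*B + 20*B*l (Y(l, B) = (6 - 1*(-4))*((2*l)*B + B) = (6 + 4)*(2*B*l + B) = 10*(B + 2*B*l) = 10*B + 20*B*l)
√(Y(-42, -217) + s(-14, 198)) = √(10*(-217)*(1 + 2*(-42)) - 14) = √(10*(-217)*(1 - 84) - 14) = √(10*(-217)*(-83) - 14) = √(180110 - 14) = √180096 = 8*√2814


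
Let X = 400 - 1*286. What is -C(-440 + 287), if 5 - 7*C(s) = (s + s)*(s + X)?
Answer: 11929/7 ≈ 1704.1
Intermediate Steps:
X = 114 (X = 400 - 286 = 114)
C(s) = 5/7 - 2*s*(114 + s)/7 (C(s) = 5/7 - (s + s)*(s + 114)/7 = 5/7 - 2*s*(114 + s)/7)
-C(-440 + 287) = -(5/7 - 228*(-440 + 287)/7 - 2*(-440 + 287)²/7) = -(5/7 - 228/7*(-153) - 2/7*(-153)²) = -(5/7 + 34884/7 - 2/7*23409) = -(5/7 + 34884/7 - 46818/7) = -1*(-11929/7) = 11929/7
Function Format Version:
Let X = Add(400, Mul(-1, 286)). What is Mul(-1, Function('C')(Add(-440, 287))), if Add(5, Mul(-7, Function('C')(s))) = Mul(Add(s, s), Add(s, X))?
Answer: Rational(11929, 7) ≈ 1704.1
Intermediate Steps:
X = 114 (X = Add(400, -286) = 114)
Function('C')(s) = Add(Rational(5, 7), Mul(Rational(-2, 7), s, Add(114, s))) (Function('C')(s) = Add(Rational(5, 7), Mul(Rational(-1, 7), Mul(Add(s, s), Add(s, 114)))) = Add(Rational(5, 7), Mul(Rational(-1, 7), Mul(Mul(2, s), Add(114, s)))) = Add(Rational(5, 7), Mul(Rational(-1, 7), Mul(2, s, Add(114, s)))) = Add(Rational(5, 7), Mul(Rational(-2, 7), s, Add(114, s))))
Mul(-1, Function('C')(Add(-440, 287))) = Mul(-1, Add(Rational(5, 7), Mul(Rational(-228, 7), Add(-440, 287)), Mul(Rational(-2, 7), Pow(Add(-440, 287), 2)))) = Mul(-1, Add(Rational(5, 7), Mul(Rational(-228, 7), -153), Mul(Rational(-2, 7), Pow(-153, 2)))) = Mul(-1, Add(Rational(5, 7), Rational(34884, 7), Mul(Rational(-2, 7), 23409))) = Mul(-1, Add(Rational(5, 7), Rational(34884, 7), Rational(-46818, 7))) = Mul(-1, Rational(-11929, 7)) = Rational(11929, 7)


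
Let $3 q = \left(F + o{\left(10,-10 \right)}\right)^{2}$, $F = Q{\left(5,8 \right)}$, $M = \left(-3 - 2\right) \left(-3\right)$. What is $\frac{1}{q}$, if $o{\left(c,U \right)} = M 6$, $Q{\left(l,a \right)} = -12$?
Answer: $\frac{1}{2028} \approx 0.0004931$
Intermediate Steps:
$M = 15$ ($M = \left(-5\right) \left(-3\right) = 15$)
$F = -12$
$o{\left(c,U \right)} = 90$ ($o{\left(c,U \right)} = 15 \cdot 6 = 90$)
$q = 2028$ ($q = \frac{\left(-12 + 90\right)^{2}}{3} = \frac{78^{2}}{3} = \frac{1}{3} \cdot 6084 = 2028$)
$\frac{1}{q} = \frac{1}{2028}$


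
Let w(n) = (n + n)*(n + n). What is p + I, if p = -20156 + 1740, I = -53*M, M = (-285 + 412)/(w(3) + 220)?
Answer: -4721227/256 ≈ -18442.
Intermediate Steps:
w(n) = 4*n**2 (w(n) = (2*n)*(2*n) = 4*n**2)
M = 127/256 (M = (-285 + 412)/(4*3**2 + 220) = 127/(4*9 + 220) = 127/(36 + 220) = 127/256 ≈ 0.49609)
I = -6731/256 (I = -53*127/256 = -6731/256 ≈ -26.293)
p = -18416
p + I = -18416 - 6731/256 = -4721227/256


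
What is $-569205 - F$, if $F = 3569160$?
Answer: $-4138365$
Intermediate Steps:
$-569205 - F = -569205 - 3569160 = -4138365$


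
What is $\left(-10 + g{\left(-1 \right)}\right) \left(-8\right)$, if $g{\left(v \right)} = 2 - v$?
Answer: $56$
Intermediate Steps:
$\left(-10 + g{\left(-1 \right)}\right) \left(-8\right) = \left(-10 + \left(2 - -1\right)\right) \left(-8\right) = \left(-10 + \left(2 + 1\right)\right) \left(-8\right) = \left(-10 + 3\right) \left(-8\right) = \left(-7\right) \left(-8\right) = 56$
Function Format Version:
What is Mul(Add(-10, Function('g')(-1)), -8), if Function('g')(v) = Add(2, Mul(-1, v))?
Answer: 56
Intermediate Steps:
Mul(Add(-10, Function('g')(-1)), -8) = Mul(Add(-10, Add(2, Mul(-1, -1))), -8) = Mul(Add(-10, Add(2, 1)), -8) = Mul(Add(-10, 3), -8) = Mul(-7, -8) = 56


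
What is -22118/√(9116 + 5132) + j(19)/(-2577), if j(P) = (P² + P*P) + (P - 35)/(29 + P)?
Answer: -2165/7731 - 11059*√3562/3562 ≈ -185.58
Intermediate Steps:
j(P) = 2*P² + (-35 + P)/(29 + P) (j(P) = (P² + P²) + (-35 + P)/(29 + P) = 2*P² + (-35 + P)/(29 + P))
-22118/√(9116 + 5132) + j(19)/(-2577) = -22118/√(9116 + 5132) + ((-35 + 19 + 2*19³ + 58*19²)/(29 + 19))/(-2577) = -22118*√3562/7124 + ((-35 + 19 + 2*6859 + 58*361)/48)*(-1/2577) = -22118*√3562/7124 + ((-35 + 19 + 13718 + 20938)/48)*(-1/2577) = -11059*√3562/3562 + ((1/48)*34640)*(-1/2577) = -11059*√3562/3562 + (2165/3)*(-1/2577) = -11059*√3562/3562 - 2165/7731 = -2165/7731 - 11059*√3562/3562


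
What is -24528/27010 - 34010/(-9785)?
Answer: 48926/19055 ≈ 2.5676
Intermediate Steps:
-24528/27010 - 34010/(-9785) = -24528*1/27010 - 34010*(-1/9785) = -168/185 + 358/103 = 48926/19055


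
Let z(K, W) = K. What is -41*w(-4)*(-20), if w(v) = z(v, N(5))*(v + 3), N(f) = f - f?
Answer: 3280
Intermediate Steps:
N(f) = 0
w(v) = v*(3 + v) (w(v) = v*(v + 3) = v*(3 + v))
-41*w(-4)*(-20) = -(-164)*(3 - 4)*(-20) = -(-164)*(-1)*(-20) = -41*4*(-20) = -164*(-20) = 3280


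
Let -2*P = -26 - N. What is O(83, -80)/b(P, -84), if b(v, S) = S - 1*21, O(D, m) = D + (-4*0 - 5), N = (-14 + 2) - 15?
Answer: -26/35 ≈ -0.74286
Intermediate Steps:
N = -27 (N = -12 - 15 = -27)
P = -½ (P = -(-26 - 1*(-27))/2 = -(-26 + 27)/2 = -½*1 = -½ ≈ -0.50000)
O(D, m) = -5 + D (O(D, m) = D + (0 - 5) = D - 5 = -5 + D)
b(v, S) = -21 + S (b(v, S) = S - 21 = -21 + S)
O(83, -80)/b(P, -84) = (-5 + 83)/(-21 - 84) = 78/(-105) = 78*(-1/105) = -26/35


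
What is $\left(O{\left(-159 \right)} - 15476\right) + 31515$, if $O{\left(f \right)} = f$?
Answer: $15880$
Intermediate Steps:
$\left(O{\left(-159 \right)} - 15476\right) + 31515 = \left(-159 - 15476\right) + 31515 = -15635 + 31515 = 15880$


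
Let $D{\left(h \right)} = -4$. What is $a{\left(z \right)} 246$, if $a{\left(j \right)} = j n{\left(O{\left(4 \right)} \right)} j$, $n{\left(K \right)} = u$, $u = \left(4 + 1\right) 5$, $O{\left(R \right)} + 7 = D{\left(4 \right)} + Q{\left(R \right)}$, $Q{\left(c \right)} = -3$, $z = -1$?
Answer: $6150$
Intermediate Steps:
$O{\left(R \right)} = -14$ ($O{\left(R \right)} = -7 - 7 = -14$)
$u = 25$ ($u = 5 \cdot 5 = 25$)
$n{\left(K \right)} = 25$
$a{\left(j \right)} = 25 j^{2}$ ($a{\left(j \right)} = j 25 j = 25 j j = 25 j^{2}$)
$a{\left(z \right)} 246 = 25 \left(-1\right)^{2} \cdot 246 = 25 \cdot 1 \cdot 246 = 25 \cdot 246 = 6150$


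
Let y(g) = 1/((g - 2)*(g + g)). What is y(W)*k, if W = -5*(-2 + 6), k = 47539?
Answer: 47539/880 ≈ 54.022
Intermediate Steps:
W = -20 (W = -5*4 = -20)
y(g) = 1/(2*g*(-2 + g)) (y(g) = 1/((-2 + g)*(2*g)) = 1/(2*g*(-2 + g)))
y(W)*k = ((½)/(-20*(-2 - 20)))*47539 = ((½)*(-1/20)/(-22))*47539 = ((½)*(-1/20)*(-1/22))*47539 = (1/880)*47539 = 47539/880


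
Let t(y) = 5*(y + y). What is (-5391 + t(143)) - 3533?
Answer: -7494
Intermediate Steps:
t(y) = 10*y (t(y) = 5*(2*y) = 10*y)
(-5391 + t(143)) - 3533 = (-5391 + 10*143) - 3533 = (-5391 + 1430) - 3533 = -3961 - 3533 = -7494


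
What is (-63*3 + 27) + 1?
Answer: -161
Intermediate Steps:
(-63*3 + 27) + 1 = (-189 + 27) + 1 = -162 + 1 = -161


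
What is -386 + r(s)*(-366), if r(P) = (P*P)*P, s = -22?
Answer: 3896782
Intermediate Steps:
r(P) = P**3 (r(P) = P**2*P = P**3)
-386 + r(s)*(-366) = -386 + (-22)**3*(-366) = -386 - 10648*(-366) = -386 + 3897168 = 3896782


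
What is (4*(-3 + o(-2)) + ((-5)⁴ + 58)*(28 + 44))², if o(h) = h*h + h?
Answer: 2417885584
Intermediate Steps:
o(h) = h + h² (o(h) = h² + h = h + h²)
(4*(-3 + o(-2)) + ((-5)⁴ + 58)*(28 + 44))² = (4*(-3 - 2*(1 - 2)) + ((-5)⁴ + 58)*(28 + 44))² = (4*(-3 - 2*(-1)) + (625 + 58)*72)² = (4*(-3 + 2) + 683*72)² = (4*(-1) + 49176)² = (-4 + 49176)² = 49172² = 2417885584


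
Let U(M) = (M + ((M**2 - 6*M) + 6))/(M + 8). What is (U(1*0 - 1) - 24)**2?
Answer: 24336/49 ≈ 496.65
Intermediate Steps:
U(M) = (6 + M**2 - 5*M)/(8 + M) (U(M) = (M + (6 + M**2 - 6*M))/(8 + M) = (6 + M**2 - 5*M)/(8 + M))
(U(1*0 - 1) - 24)**2 = ((6 + (1*0 - 1)**2 - 5*(1*0 - 1))/(8 + (1*0 - 1)) - 24)**2 = ((6 + (0 - 1)**2 - 5*(0 - 1))/(8 + (0 - 1)) - 24)**2 = ((6 + (-1)**2 - 5*(-1))/(8 - 1) - 24)**2 = ((6 + 1 + 5)/7 - 24)**2 = ((1/7)*12 - 24)**2 = (12/7 - 24)**2 = (-156/7)**2 = 24336/49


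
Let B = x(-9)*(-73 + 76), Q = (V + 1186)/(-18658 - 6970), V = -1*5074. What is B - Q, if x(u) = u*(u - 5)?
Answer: 2420874/6407 ≈ 377.85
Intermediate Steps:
V = -5074
x(u) = u*(-5 + u)
Q = 972/6407 (Q = (-5074 + 1186)/(-18658 - 6970) = -3888/(-25628) = -3888*(-1/25628) = 972/6407 ≈ 0.15171)
B = 378 (B = (-9*(-5 - 9))*(-73 + 76) = -9*(-14)*3 = 126*3 = 378)
B - Q = 378 - 1*972/6407 = 378 - 972/6407 = 2420874/6407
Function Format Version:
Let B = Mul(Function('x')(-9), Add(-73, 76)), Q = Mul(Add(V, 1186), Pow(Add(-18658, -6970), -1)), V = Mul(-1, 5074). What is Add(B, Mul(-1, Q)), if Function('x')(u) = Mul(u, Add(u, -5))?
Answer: Rational(2420874, 6407) ≈ 377.85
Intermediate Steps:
V = -5074
Function('x')(u) = Mul(u, Add(-5, u))
Q = Rational(972, 6407) (Q = Mul(Add(-5074, 1186), Pow(Add(-18658, -6970), -1)) = Mul(-3888, Pow(-25628, -1)) = Mul(-3888, Rational(-1, 25628)) = Rational(972, 6407) ≈ 0.15171)
B = 378 (B = Mul(Mul(-9, Add(-5, -9)), Add(-73, 76)) = Mul(Mul(-9, -14), 3) = Mul(126, 3) = 378)
Add(B, Mul(-1, Q)) = Add(378, Mul(-1, Rational(972, 6407))) = Add(378, Rational(-972, 6407)) = Rational(2420874, 6407)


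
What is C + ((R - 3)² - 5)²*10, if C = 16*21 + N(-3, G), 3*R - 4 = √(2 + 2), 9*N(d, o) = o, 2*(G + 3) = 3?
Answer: 2975/6 ≈ 495.83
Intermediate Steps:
G = -3/2 (G = -3 + (½)*3 = -3 + 3/2 = -3/2 ≈ -1.5000)
N(d, o) = o/9
R = 2 (R = 4/3 + √(2 + 2)/3 = 4/3 + √4/3 = 4/3 + (⅓)*2 = 4/3 + ⅔ = 2)
C = 2015/6 (C = 16*21 + (⅑)*(-3/2) = 336 - ⅙ = 2015/6 ≈ 335.83)
C + ((R - 3)² - 5)²*10 = 2015/6 + ((2 - 3)² - 5)²*10 = 2015/6 + ((-1)² - 5)²*10 = 2015/6 + (1 - 5)²*10 = 2015/6 + (-4)²*10 = 2015/6 + 16*10 = 2015/6 + 160 = 2975/6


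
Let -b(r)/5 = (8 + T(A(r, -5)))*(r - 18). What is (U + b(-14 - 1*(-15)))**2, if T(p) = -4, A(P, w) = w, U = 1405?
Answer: 3045025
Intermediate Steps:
b(r) = 360 - 20*r (b(r) = -5*(8 - 4)*(r - 18) = -20*(-18 + r) = -5*(-72 + 4*r) = 360 - 20*r)
(U + b(-14 - 1*(-15)))**2 = (1405 + (360 - 20*(-14 - 1*(-15))))**2 = (1405 + (360 - 20*(-14 + 15)))**2 = (1405 + (360 - 20*1))**2 = (1405 + (360 - 20))**2 = (1405 + 340)**2 = 1745**2 = 3045025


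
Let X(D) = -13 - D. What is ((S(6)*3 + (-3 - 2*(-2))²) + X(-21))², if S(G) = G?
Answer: 729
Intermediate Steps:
((S(6)*3 + (-3 - 2*(-2))²) + X(-21))² = ((6*3 + (-3 - 2*(-2))²) + (-13 - 1*(-21)))² = ((18 + (-3 + 4)²) + (-13 + 21))² = ((18 + 1²) + 8)² = ((18 + 1) + 8)² = (19 + 8)² = 27² = 729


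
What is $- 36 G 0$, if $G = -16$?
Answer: $0$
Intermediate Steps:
$- 36 G 0 = \left(-36\right) \left(-16\right) 0 = 576 \cdot 0 = 0$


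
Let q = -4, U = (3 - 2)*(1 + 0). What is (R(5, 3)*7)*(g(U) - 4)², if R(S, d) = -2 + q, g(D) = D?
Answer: -378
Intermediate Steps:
U = 1 (U = 1*1 = 1)
R(S, d) = -6 (R(S, d) = -2 - 4 = -6)
(R(5, 3)*7)*(g(U) - 4)² = (-6*7)*(1 - 4)² = -42*(-3)² = -42*9 = -378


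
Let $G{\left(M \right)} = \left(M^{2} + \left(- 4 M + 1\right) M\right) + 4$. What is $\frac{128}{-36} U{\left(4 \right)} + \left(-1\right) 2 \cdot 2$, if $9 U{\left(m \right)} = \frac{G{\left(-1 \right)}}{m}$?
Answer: $-4$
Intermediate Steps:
$G{\left(M \right)} = 4 + M^{2} + M \left(1 - 4 M\right)$ ($G{\left(M \right)} = \left(M^{2} + \left(1 - 4 M\right) M\right) + 4 = \left(M^{2} + M \left(1 - 4 M\right)\right) + 4 = 4 + M^{2} + M \left(1 - 4 M\right)$)
$U{\left(m \right)} = 0$ ($U{\left(m \right)} = \frac{\left(4 - 1 - 3 \left(-1\right)^{2}\right) \frac{1}{m}}{9} = \frac{\left(4 - 1 - 3\right) \frac{1}{m}}{9} = \frac{0 \frac{1}{m}}{9} = \frac{1}{9} \cdot 0 = 0$)
$\frac{128}{-36} U{\left(4 \right)} + \left(-1\right) 2 \cdot 2 = \frac{128}{-36} \cdot 0 + \left(-1\right) 2 \cdot 2 = 128 \left(- \frac{1}{36}\right) 0 - 4 = \left(- \frac{32}{9}\right) 0 - 4 = 0 - 4 = -4$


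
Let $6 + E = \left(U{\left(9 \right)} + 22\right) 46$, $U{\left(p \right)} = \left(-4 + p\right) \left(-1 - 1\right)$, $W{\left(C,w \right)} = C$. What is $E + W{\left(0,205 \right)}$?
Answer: $546$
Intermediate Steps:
$U{\left(p \right)} = 8 - 2 p$ ($U{\left(p \right)} = \left(-4 + p\right) \left(-2\right) = 8 - 2 p$)
$E = 546$ ($E = -6 + \left(\left(8 - 18\right) + 22\right) 46 = -6 + \left(-10 + 22\right) 46 = -6 + 12 \cdot 46 = -6 + 552 = 546$)
$E + W{\left(0,205 \right)} = 546 + 0 = 546$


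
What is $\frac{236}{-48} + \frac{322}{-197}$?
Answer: $- \frac{15487}{2364} \approx -6.5512$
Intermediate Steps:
$\frac{236}{-48} + \frac{322}{-197} = 236 \left(- \frac{1}{48}\right) + 322 \left(- \frac{1}{197}\right) = - \frac{59}{12} - \frac{322}{197} = - \frac{15487}{2364}$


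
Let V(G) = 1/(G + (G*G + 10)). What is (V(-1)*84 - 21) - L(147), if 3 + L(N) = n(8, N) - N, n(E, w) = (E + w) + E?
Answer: -128/5 ≈ -25.600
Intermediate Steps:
V(G) = 1/(10 + G + G²) (V(G) = 1/(G + (G² + 10)) = 1/(G + (10 + G²)) = 1/(10 + G + G²))
n(E, w) = w + 2*E
L(N) = 13 (L(N) = -3 + ((N + 2*8) - N) = -3 + ((N + 16) - N) = -3 + ((16 + N) - N) = -3 + 16 = 13)
(V(-1)*84 - 21) - L(147) = (84/(10 - 1 + (-1)²) - 21) - 1*13 = (84/(10 - 1 + 1) - 21) - 13 = (84/10 - 21) - 13 = ((⅒)*84 - 21) - 13 = (42/5 - 21) - 13 = -63/5 - 13 = -128/5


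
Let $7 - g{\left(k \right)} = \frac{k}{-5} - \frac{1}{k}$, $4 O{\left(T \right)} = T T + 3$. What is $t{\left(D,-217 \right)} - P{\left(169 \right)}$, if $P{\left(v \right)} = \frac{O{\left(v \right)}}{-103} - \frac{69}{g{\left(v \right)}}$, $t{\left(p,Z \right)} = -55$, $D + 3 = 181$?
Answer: $\frac{56899371}{3551543} \approx 16.021$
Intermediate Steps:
$D = 178$ ($D = -3 + 181 = 178$)
$O{\left(T \right)} = \frac{3}{4} + \frac{T^{2}}{4}$ ($O{\left(T \right)} = \frac{T T + 3}{4} = \frac{T^{2} + 3}{4} = \frac{3 + T^{2}}{4} = \frac{3}{4} + \frac{T^{2}}{4}$)
$g{\left(k \right)} = 7 + \frac{1}{k} + \frac{k}{5}$ ($g{\left(k \right)} = 7 - \left(\frac{k}{-5} - \frac{1}{k}\right) = 7 - \left(k \left(- \frac{1}{5}\right) - \frac{1}{k}\right) = 7 - \left(- \frac{k}{5} - \frac{1}{k}\right) = 7 - \left(- \frac{1}{k} - \frac{k}{5}\right) = 7 + \left(\frac{1}{k} + \frac{k}{5}\right) = 7 + \frac{1}{k} + \frac{k}{5}$)
$P{\left(v \right)} = - \frac{3}{412} - \frac{69}{7 + \frac{1}{v} + \frac{v}{5}} - \frac{v^{2}}{412}$ ($P{\left(v \right)} = \frac{\frac{3}{4} + \frac{v^{2}}{4}}{-103} - \frac{69}{7 + \frac{1}{v} + \frac{v}{5}} = \left(\frac{3}{4} + \frac{v^{2}}{4}\right) \left(- \frac{1}{103}\right) - \frac{69}{7 + \frac{1}{v} + \frac{v}{5}} = \left(- \frac{3}{412} - \frac{v^{2}}{412}\right) - \frac{69}{7 + \frac{1}{v} + \frac{v}{5}} = - \frac{3}{412} - \frac{69}{7 + \frac{1}{v} + \frac{v}{5}} - \frac{v^{2}}{412}$)
$t{\left(D,-217 \right)} - P{\left(169 \right)} = -55 - \frac{\left(-142140\right) 169 + \left(-3 - 169^{2}\right) \left(5 + 169 \left(35 + 169\right)\right)}{412 \left(5 + 169 \left(35 + 169\right)\right)} = -55 - \frac{-24021660 + \left(-3 - 28561\right) \left(5 + 169 \cdot 204\right)}{412 \left(5 + 169 \cdot 204\right)} = -55 - \frac{-24021660 + \left(-3 - 28561\right) \left(5 + 34476\right)}{412 \left(5 + 34476\right)} = -55 - \frac{-24021660 - 984915284}{412 \cdot 34481} = -55 - \frac{1}{412} \cdot \frac{1}{34481} \left(-24021660 - 984915284\right) = -55 - \frac{1}{412} \cdot \frac{1}{34481} \left(-1008936944\right) = -55 - - \frac{252234236}{3551543} = -55 + \frac{252234236}{3551543} = \frac{56899371}{3551543}$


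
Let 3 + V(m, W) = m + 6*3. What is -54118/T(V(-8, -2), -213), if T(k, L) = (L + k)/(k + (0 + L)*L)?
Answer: 1227829184/103 ≈ 1.1921e+7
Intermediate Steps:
V(m, W) = 15 + m (V(m, W) = -3 + (m + 6*3) = -3 + (m + 18) = -3 + (18 + m) = 15 + m)
T(k, L) = (L + k)/(k + L²) (T(k, L) = (L + k)/(k + L*L) = (L + k)/(k + L²))
-54118/T(V(-8, -2), -213) = -54118*((15 - 8) + (-213)²)/(-213 + (15 - 8)) = -54118*(7 + 45369)/(-213 + 7) = -54118/(-206/45376) = -54118/((1/45376)*(-206)) = -54118/(-103/22688) = -54118*(-22688/103) = 1227829184/103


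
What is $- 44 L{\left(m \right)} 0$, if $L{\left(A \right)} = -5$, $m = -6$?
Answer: $0$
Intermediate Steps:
$- 44 L{\left(m \right)} 0 = \left(-44\right) \left(-5\right) 0 = 220 \cdot 0 = 0$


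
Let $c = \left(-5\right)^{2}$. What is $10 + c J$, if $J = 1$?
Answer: $35$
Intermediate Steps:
$c = 25$
$10 + c J = 10 + 25 \cdot 1 = 10 + 25 = 35$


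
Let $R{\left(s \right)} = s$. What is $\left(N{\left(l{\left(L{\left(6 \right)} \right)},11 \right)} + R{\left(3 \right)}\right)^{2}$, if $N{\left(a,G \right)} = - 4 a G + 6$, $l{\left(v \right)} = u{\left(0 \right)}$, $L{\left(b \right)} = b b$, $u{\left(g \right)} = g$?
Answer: $81$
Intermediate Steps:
$L{\left(b \right)} = b^{2}$
$l{\left(v \right)} = 0$
$N{\left(a,G \right)} = 6 - 4 G a$ ($N{\left(a,G \right)} = - 4 G a + 6 = 6 - 4 G a$)
$\left(N{\left(l{\left(L{\left(6 \right)} \right)},11 \right)} + R{\left(3 \right)}\right)^{2} = \left(\left(6 - 44 \cdot 0\right) + 3\right)^{2} = \left(\left(6 + 0\right) + 3\right)^{2} = \left(6 + 3\right)^{2} = 9^{2} = 81$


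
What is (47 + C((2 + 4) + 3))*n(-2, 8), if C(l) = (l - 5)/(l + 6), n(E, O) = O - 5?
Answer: 709/5 ≈ 141.80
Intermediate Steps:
n(E, O) = -5 + O
C(l) = (-5 + l)/(6 + l)
(47 + C((2 + 4) + 3))*n(-2, 8) = (47 + (-5 + ((2 + 4) + 3))/(6 + ((2 + 4) + 3)))*(-5 + 8) = (47 + (-5 + (6 + 3))/(6 + (6 + 3)))*3 = (47 + (-5 + 9)/(6 + 9))*3 = (47 + 4/15)*3 = (709/15)*3 = 709/5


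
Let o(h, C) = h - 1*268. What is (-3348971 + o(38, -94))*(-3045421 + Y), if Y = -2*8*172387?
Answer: 19437466463213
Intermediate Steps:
o(h, C) = -268 + h (o(h, C) = h - 268 = -268 + h)
Y = -2758192 (Y = -16*172387 = -2758192)
(-3348971 + o(38, -94))*(-3045421 + Y) = (-3348971 + (-268 + 38))*(-3045421 - 2758192) = (-3348971 - 230)*(-5803613) = -3349201*(-5803613) = 19437466463213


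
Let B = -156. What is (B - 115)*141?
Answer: -38211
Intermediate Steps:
(B - 115)*141 = (-156 - 115)*141 = -271*141 = -38211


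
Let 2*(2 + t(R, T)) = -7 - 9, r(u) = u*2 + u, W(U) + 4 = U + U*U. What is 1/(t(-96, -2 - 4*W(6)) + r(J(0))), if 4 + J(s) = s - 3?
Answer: -1/31 ≈ -0.032258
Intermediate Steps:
J(s) = -7 + s (J(s) = -4 + (s - 3) = -4 + (-3 + s) = -7 + s)
W(U) = -4 + U + U**2 (W(U) = -4 + (U + U*U) = -4 + (U + U**2) = -4 + U + U**2)
r(u) = 3*u (r(u) = 2*u + u = 3*u)
t(R, T) = -10 (t(R, T) = -2 + (-7 - 9)/2 = -2 + (1/2)*(-16) = -2 - 8 = -10)
1/(t(-96, -2 - 4*W(6)) + r(J(0))) = 1/(-10 + 3*(-7 + 0)) = 1/(-10 + 3*(-7)) = 1/(-10 - 21) = 1/(-31) = -1/31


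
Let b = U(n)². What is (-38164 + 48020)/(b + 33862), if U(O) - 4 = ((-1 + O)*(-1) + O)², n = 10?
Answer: 1408/4841 ≈ 0.29085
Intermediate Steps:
U(O) = 5 (U(O) = 4 + ((-1 + O)*(-1) + O)² = 4 + ((1 - O) + O)² = 4 + 1² = 4 + 1 = 5)
b = 25 (b = 5² = 25)
(-38164 + 48020)/(b + 33862) = (-38164 + 48020)/(25 + 33862) = 9856/33887 = 9856*(1/33887) = 1408/4841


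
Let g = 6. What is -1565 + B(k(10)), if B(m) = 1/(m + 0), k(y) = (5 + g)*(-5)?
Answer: -86076/55 ≈ -1565.0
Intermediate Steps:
k(y) = -55 (k(y) = (5 + 6)*(-5) = 11*(-5) = -55)
B(m) = 1/m
-1565 + B(k(10)) = -1565 + 1/(-55) = -1565 - 1/55 = -86076/55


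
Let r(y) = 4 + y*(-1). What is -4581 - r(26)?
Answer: -4559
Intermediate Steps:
r(y) = 4 - y
-4581 - r(26) = -4581 - (4 - 1*26) = -4581 - (4 - 26) = -4581 - 1*(-22) = -4581 + 22 = -4559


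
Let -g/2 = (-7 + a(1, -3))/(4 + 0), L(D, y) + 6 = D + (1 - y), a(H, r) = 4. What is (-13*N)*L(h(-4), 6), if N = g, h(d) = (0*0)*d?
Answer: 429/2 ≈ 214.50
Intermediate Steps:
h(d) = 0 (h(d) = 0*d = 0)
L(D, y) = -5 + D - y (L(D, y) = -6 + (D + (1 - y)) = -6 + (1 + D - y) = -5 + D - y)
g = 3/2 (g = -2*(-7 + 4)/(4 + 0) = -(-6)/4 = -2*(-¾) = 3/2 ≈ 1.5000)
N = 3/2 ≈ 1.5000
(-13*N)*L(h(-4), 6) = (-13*3/2)*(-5 + 0 - 1*6) = -39*(-5 + 0 - 6)/2 = -39/2*(-11) = 429/2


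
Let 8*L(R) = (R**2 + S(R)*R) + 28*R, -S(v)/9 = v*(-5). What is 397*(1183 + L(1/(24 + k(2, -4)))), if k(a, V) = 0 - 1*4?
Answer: 751561891/1600 ≈ 4.6973e+5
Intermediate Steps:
S(v) = 45*v (S(v) = -9*v*(-5) = -(-45)*v = 45*v)
k(a, V) = -4 (k(a, V) = 0 - 4 = -4)
L(R) = 7*R/2 + 23*R**2/4 (L(R) = ((R**2 + (45*R)*R) + 28*R)/8 = ((R**2 + 45*R**2) + 28*R)/8 = (46*R**2 + 28*R)/8 = (28*R + 46*R**2)/8 = 7*R/2 + 23*R**2/4)
397*(1183 + L(1/(24 + k(2, -4)))) = 397*(1183 + (14 + 23/(24 - 4))/(4*(24 - 4))) = 397*(1183 + (1/4)*(14 + 23/20)/20) = 397*(1183 + (1/4)*(1/20)*(14 + 23*(1/20))) = 397*(1183 + (1/4)*(1/20)*(14 + 23/20)) = 397*(1183 + (1/4)*(1/20)*(303/20)) = 397*(1183 + 303/1600) = 397*(1893103/1600) = 751561891/1600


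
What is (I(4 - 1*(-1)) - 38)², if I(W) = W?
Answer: 1089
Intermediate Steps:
(I(4 - 1*(-1)) - 38)² = ((4 - 1*(-1)) - 38)² = ((4 + 1) - 38)² = (5 - 38)² = (-33)² = 1089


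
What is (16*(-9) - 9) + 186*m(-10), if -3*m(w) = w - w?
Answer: -153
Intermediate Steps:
m(w) = 0 (m(w) = -(w - w)/3 = -⅓*0 = 0)
(16*(-9) - 9) + 186*m(-10) = (16*(-9) - 9) + 186*0 = (-144 - 9) + 0 = -153 + 0 = -153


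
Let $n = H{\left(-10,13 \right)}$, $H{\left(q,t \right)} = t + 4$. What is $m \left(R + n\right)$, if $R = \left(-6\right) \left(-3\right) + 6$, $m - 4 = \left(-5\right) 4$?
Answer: $-656$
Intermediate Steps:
$m = -16$ ($m = 4 - 20 = -16$)
$R = 24$ ($R = 18 + 6 = 24$)
$H{\left(q,t \right)} = 4 + t$
$n = 17$ ($n = 4 + 13 = 17$)
$m \left(R + n\right) = - 16 \left(24 + 17\right) = \left(-16\right) 41 = -656$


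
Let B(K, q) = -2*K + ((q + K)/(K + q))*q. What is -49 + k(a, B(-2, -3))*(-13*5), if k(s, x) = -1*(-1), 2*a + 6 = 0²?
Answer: -114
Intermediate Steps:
a = -3 (a = -3 + (½)*0² = -3 + (½)*0 = -3 + 0 = -3)
B(K, q) = q - 2*K (B(K, q) = -2*K + ((K + q)/(K + q))*q = -2*K + 1*q = -2*K + q = q - 2*K)
k(s, x) = 1
-49 + k(a, B(-2, -3))*(-13*5) = -49 + 1*(-13*5) = -49 + 1*(-65) = -49 - 65 = -114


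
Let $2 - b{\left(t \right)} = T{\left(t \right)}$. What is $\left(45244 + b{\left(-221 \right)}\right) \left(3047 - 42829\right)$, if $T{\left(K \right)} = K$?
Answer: $-1808768194$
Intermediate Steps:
$b{\left(t \right)} = 2 - t$
$\left(45244 + b{\left(-221 \right)}\right) \left(3047 - 42829\right) = \left(45244 + \left(2 - -221\right)\right) \left(3047 - 42829\right) = \left(45244 + \left(2 + 221\right)\right) \left(-39782\right) = \left(45244 + 223\right) \left(-39782\right) = 45467 \left(-39782\right) = -1808768194$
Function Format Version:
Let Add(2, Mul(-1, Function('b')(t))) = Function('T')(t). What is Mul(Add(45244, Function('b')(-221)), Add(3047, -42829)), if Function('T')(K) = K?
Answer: -1808768194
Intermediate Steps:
Function('b')(t) = Add(2, Mul(-1, t))
Mul(Add(45244, Function('b')(-221)), Add(3047, -42829)) = Mul(Add(45244, Add(2, Mul(-1, -221))), Add(3047, -42829)) = Mul(Add(45244, Add(2, 221)), -39782) = Mul(Add(45244, 223), -39782) = Mul(45467, -39782) = -1808768194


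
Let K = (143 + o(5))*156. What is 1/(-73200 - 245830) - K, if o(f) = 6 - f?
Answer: -7166689921/319030 ≈ -22464.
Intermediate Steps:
K = 22464 (K = (143 + (6 - 1*5))*156 = (143 + (6 - 5))*156 = (143 + 1)*156 = 144*156 = 22464)
1/(-73200 - 245830) - K = 1/(-73200 - 245830) - 1*22464 = 1/(-319030) - 22464 = -1/319030 - 22464 = -7166689921/319030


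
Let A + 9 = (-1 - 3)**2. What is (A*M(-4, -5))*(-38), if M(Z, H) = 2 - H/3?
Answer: -2926/3 ≈ -975.33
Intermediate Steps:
M(Z, H) = 2 - H/3
A = 7 (A = -9 + (-1 - 3)**2 = -9 + (-4)**2 = -9 + 16 = 7)
(A*M(-4, -5))*(-38) = (7*(2 - 1/3*(-5)))*(-38) = (7*(2 + 5/3))*(-38) = (7*(11/3))*(-38) = (77/3)*(-38) = -2926/3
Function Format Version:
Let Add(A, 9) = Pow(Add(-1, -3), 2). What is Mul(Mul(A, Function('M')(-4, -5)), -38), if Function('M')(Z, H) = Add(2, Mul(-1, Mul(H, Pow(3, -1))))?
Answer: Rational(-2926, 3) ≈ -975.33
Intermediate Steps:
Function('M')(Z, H) = Add(2, Mul(Rational(-1, 3), H)) (Function('M')(Z, H) = Add(2, Mul(-1, Mul(H, Rational(1, 3)))) = Add(2, Mul(-1, Mul(Rational(1, 3), H))) = Add(2, Mul(Rational(-1, 3), H)))
A = 7 (A = Add(-9, Pow(Add(-1, -3), 2)) = Add(-9, Pow(-4, 2)) = Add(-9, 16) = 7)
Mul(Mul(A, Function('M')(-4, -5)), -38) = Mul(Mul(7, Add(2, Mul(Rational(-1, 3), -5))), -38) = Mul(Mul(7, Add(2, Rational(5, 3))), -38) = Mul(Mul(7, Rational(11, 3)), -38) = Mul(Rational(77, 3), -38) = Rational(-2926, 3)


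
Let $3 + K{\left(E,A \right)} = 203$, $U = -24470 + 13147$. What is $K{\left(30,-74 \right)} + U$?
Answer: $-11123$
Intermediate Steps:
$U = -11323$
$K{\left(E,A \right)} = 200$ ($K{\left(E,A \right)} = -3 + 203 = 200$)
$K{\left(30,-74 \right)} + U = 200 - 11323 = -11123$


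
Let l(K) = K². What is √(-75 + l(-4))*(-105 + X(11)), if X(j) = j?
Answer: -94*I*√59 ≈ -722.03*I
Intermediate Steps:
√(-75 + l(-4))*(-105 + X(11)) = √(-75 + (-4)²)*(-105 + 11) = √(-75 + 16)*(-94) = √(-59)*(-94) = (I*√59)*(-94) = -94*I*√59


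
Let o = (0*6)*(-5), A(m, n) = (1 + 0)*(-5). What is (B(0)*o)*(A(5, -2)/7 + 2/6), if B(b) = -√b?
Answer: 0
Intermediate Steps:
A(m, n) = -5 (A(m, n) = 1*(-5) = -5)
o = 0 (o = 0*(-5) = 0)
(B(0)*o)*(A(5, -2)/7 + 2/6) = (-√0*0)*(-5/7 + 2/6) = (-1*0*0)*(-5*⅐ + 2*(⅙)) = (0*0)*(-5/7 + ⅓) = 0*(-8/21) = 0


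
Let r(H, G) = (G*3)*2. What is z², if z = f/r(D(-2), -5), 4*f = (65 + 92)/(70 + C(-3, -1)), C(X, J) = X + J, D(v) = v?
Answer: 24649/62726400 ≈ 0.00039296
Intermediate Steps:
C(X, J) = J + X
f = 157/264 (f = ((65 + 92)/(70 + (-1 - 3)))/4 = (157/(70 - 4))/4 = (157/66)/4 = (157*(1/66))/4 = (¼)*(157/66) = 157/264 ≈ 0.59470)
r(H, G) = 6*G (r(H, G) = (3*G)*2 = 6*G)
z = -157/7920 (z = 157/(264*((6*(-5)))) = (157/264)/(-30) = (157/264)*(-1/30) = -157/7920 ≈ -0.019823)
z² = (-157/7920)² = 24649/62726400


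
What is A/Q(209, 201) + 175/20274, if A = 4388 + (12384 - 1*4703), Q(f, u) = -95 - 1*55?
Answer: -20388388/253425 ≈ -80.451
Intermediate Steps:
Q(f, u) = -150 (Q(f, u) = -95 - 55 = -150)
A = 12069 (A = 4388 + (12384 - 4703) = 4388 + 7681 = 12069)
A/Q(209, 201) + 175/20274 = 12069/(-150) + 175/20274 = 12069*(-1/150) + 175*(1/20274) = -4023/50 + 175/20274 = -20388388/253425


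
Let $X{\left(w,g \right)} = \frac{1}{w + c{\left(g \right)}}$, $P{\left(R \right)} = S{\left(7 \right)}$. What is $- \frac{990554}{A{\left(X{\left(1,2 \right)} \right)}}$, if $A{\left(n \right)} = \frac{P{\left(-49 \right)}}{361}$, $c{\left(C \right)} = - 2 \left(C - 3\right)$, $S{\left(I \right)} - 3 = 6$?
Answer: $- \frac{357589994}{9} \approx -3.9732 \cdot 10^{7}$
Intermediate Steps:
$S{\left(I \right)} = 9$ ($S{\left(I \right)} = 3 + 6 = 9$)
$c{\left(C \right)} = 6 - 2 C$ ($c{\left(C \right)} = - 2 \left(-3 + C\right) = 6 - 2 C$)
$P{\left(R \right)} = 9$
$X{\left(w,g \right)} = \frac{1}{6 + w - 2 g}$ ($X{\left(w,g \right)} = \frac{1}{w - \left(-6 + 2 g\right)} = \frac{1}{6 + w - 2 g}$)
$A{\left(n \right)} = \frac{9}{361}$
$- \frac{990554}{A{\left(X{\left(1,2 \right)} \right)}} = - \frac{990554}{\frac{9}{361}} = \left(-990554\right) \frac{361}{9} = - \frac{357589994}{9}$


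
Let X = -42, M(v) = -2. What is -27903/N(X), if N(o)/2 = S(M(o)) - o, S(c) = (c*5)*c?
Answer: -27903/124 ≈ -225.02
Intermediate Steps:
S(c) = 5*c² (S(c) = (5*c)*c = 5*c²)
N(o) = 40 - 2*o (N(o) = 2*(5*(-2)² - o) = 2*(5*4 - o) = 2*(20 - o) = 40 - 2*o)
-27903/N(X) = -27903/(40 - 2*(-42)) = -27903/(40 + 84) = -27903/124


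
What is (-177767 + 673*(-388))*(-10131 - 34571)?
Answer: 19619305482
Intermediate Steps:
(-177767 + 673*(-388))*(-10131 - 34571) = (-177767 - 261124)*(-44702) = -438891*(-44702) = 19619305482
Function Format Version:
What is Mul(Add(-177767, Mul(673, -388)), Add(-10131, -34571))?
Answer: 19619305482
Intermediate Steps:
Mul(Add(-177767, Mul(673, -388)), Add(-10131, -34571)) = Mul(Add(-177767, -261124), -44702) = Mul(-438891, -44702) = 19619305482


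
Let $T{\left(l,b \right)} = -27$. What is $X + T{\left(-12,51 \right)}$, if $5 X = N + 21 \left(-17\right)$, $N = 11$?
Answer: $- \frac{481}{5} \approx -96.2$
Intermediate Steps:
$X = - \frac{346}{5}$ ($X = \frac{11 + 21 \left(-17\right)}{5} = \frac{11 - 357}{5} = \frac{1}{5} \left(-346\right) = - \frac{346}{5} \approx -69.2$)
$X + T{\left(-12,51 \right)} = - \frac{346}{5} - 27 = - \frac{481}{5}$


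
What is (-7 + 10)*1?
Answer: 3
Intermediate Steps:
(-7 + 10)*1 = 3*1 = 3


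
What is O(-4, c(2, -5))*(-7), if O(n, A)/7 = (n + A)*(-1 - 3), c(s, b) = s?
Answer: -392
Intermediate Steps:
O(n, A) = -28*A - 28*n (O(n, A) = 7*((n + A)*(-1 - 3)) = 7*((A + n)*(-4)) = 7*(-4*A - 4*n) = -28*A - 28*n)
O(-4, c(2, -5))*(-7) = (-28*2 - 28*(-4))*(-7) = (-56 + 112)*(-7) = 56*(-7) = -392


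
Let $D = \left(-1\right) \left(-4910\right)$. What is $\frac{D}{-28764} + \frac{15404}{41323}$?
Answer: $\frac{120092363}{594307386} \approx 0.20207$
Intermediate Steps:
$D = 4910$
$\frac{D}{-28764} + \frac{15404}{41323} = \frac{4910}{-28764} + \frac{15404}{41323} = 4910 \left(- \frac{1}{28764}\right) + 15404 \cdot \frac{1}{41323} = - \frac{2455}{14382} + \frac{15404}{41323} = \frac{120092363}{594307386}$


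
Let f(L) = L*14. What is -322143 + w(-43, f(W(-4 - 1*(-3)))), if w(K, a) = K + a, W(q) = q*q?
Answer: -322172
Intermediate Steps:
W(q) = q**2
f(L) = 14*L
-322143 + w(-43, f(W(-4 - 1*(-3)))) = -322143 + (-43 + 14*(-4 - 1*(-3))**2) = -322143 + (-43 + 14*(-4 + 3)**2) = -322143 + (-43 + 14*(-1)**2) = -322143 + (-43 + 14*1) = -322143 + (-43 + 14) = -322143 - 29 = -322172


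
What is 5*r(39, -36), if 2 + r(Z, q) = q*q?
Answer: 6470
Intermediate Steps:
r(Z, q) = -2 + q**2 (r(Z, q) = -2 + q*q = -2 + q**2)
5*r(39, -36) = 5*(-2 + (-36)**2) = 5*(-2 + 1296) = 5*1294 = 6470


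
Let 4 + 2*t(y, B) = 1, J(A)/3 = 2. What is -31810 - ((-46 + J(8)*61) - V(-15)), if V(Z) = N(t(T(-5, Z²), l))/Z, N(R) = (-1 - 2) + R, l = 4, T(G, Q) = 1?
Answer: -321297/10 ≈ -32130.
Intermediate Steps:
J(A) = 6 (J(A) = 3*2 = 6)
t(y, B) = -3/2 (t(y, B) = -2 + (½)*1 = -2 + ½ = -3/2)
N(R) = -3 + R
V(Z) = -9/(2*Z) (V(Z) = (-3 - 3/2)/Z = -9/(2*Z))
-31810 - ((-46 + J(8)*61) - V(-15)) = -31810 - ((-46 + 6*61) - (-9)/(2*(-15))) = -31810 - ((-46 + 366) - (-9)*(-1)/(2*15)) = -31810 - (320 - 1*3/10) = -31810 - (320 - 3/10) = -31810 - 1*3197/10 = -31810 - 3197/10 = -321297/10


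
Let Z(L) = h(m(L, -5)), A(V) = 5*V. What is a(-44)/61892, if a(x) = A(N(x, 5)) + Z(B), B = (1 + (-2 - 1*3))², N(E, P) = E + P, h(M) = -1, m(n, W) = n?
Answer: -49/15473 ≈ -0.0031668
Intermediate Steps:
B = 16 (B = (1 + (-2 - 3))² = (1 - 5)² = (-4)² = 16)
Z(L) = -1
a(x) = 24 + 5*x (a(x) = 5*(x + 5) - 1 = 5*(5 + x) - 1 = (25 + 5*x) - 1 = 24 + 5*x)
a(-44)/61892 = (24 + 5*(-44))/61892 = (24 - 220)*(1/61892) = -196*1/61892 = -49/15473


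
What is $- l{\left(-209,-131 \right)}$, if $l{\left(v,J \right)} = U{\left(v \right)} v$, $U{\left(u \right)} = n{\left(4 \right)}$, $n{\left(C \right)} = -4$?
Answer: $-836$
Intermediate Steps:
$U{\left(u \right)} = -4$
$l{\left(v,J \right)} = - 4 v$
$- l{\left(-209,-131 \right)} = - \left(-4\right) \left(-209\right) = \left(-1\right) 836 = -836$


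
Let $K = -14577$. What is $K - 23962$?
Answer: $-38539$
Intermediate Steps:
$K - 23962 = -14577 - 23962 = -38539$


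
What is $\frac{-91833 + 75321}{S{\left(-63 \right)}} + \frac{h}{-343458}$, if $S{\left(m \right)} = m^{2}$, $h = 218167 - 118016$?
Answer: $- \frac{224765845}{50488326} \approx -4.4518$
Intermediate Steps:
$h = 100151$
$\frac{-91833 + 75321}{S{\left(-63 \right)}} + \frac{h}{-343458} = \frac{-91833 + 75321}{\left(-63\right)^{2}} + \frac{100151}{-343458} = - \frac{16512}{3969} + 100151 \left(- \frac{1}{343458}\right) = \left(-16512\right) \frac{1}{3969} - \frac{100151}{343458} = - \frac{5504}{1323} - \frac{100151}{343458} = - \frac{224765845}{50488326}$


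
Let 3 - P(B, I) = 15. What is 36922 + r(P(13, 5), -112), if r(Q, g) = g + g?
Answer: 36698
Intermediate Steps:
P(B, I) = -12 (P(B, I) = 3 - 1*15 = 3 - 15 = -12)
r(Q, g) = 2*g
36922 + r(P(13, 5), -112) = 36922 + 2*(-112) = 36922 - 224 = 36698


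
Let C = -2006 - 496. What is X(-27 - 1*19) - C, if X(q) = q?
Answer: 2456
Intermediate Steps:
C = -2502
X(-27 - 1*19) - C = (-27 - 1*19) - 1*(-2502) = (-27 - 19) + 2502 = -46 + 2502 = 2456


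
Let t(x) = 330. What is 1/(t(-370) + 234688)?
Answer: 1/235018 ≈ 4.2550e-6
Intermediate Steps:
1/(t(-370) + 234688) = 1/(330 + 234688) = 1/235018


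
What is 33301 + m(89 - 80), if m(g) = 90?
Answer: 33391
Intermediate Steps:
33301 + m(89 - 80) = 33301 + 90 = 33391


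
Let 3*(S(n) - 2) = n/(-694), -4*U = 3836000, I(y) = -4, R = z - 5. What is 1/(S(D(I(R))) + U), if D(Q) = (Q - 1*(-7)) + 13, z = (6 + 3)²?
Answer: -1041/998316926 ≈ -1.0428e-6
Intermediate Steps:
z = 81 (z = 9² = 81)
R = 76 (R = 81 - 5 = 76)
D(Q) = 20 + Q (D(Q) = (Q + 7) + 13 = (7 + Q) + 13 = 20 + Q)
U = -959000 (U = -¼*3836000 = -959000)
S(n) = 2 - n/2082 (S(n) = 2 + (n/(-694))/3 = 2 + (n*(-1/694))/3 = 2 + (-n/694)/3 = 2 - n/2082)
1/(S(D(I(R))) + U) = 1/((2 - (20 - 4)/2082) - 959000) = 1/((2 - 1/2082*16) - 959000) = 1/((2 - 8/1041) - 959000) = 1/(2074/1041 - 959000) = 1/(-998316926/1041) = -1041/998316926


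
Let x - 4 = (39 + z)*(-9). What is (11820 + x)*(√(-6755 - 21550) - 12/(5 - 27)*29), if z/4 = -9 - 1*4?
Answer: 2077734/11 + 35823*I*√3145 ≈ 1.8889e+5 + 2.009e+6*I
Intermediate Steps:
z = -52 (z = 4*(-9 - 1*4) = 4*(-9 - 4) = 4*(-13) = -52)
x = 121 (x = 4 + (39 - 52)*(-9) = 4 - 13*(-9) = 4 + 117 = 121)
(11820 + x)*(√(-6755 - 21550) - 12/(5 - 27)*29) = (11820 + 121)*(√(-6755 - 21550) - 12/(5 - 27)*29) = 11941*(√(-28305) - 12/(-22)*29) = 11941*(3*I*√3145 - 12*(-1/22)*29) = 11941*(3*I*√3145 + (6/11)*29) = 11941*(3*I*√3145 + 174/11) = 11941*(174/11 + 3*I*√3145) = 2077734/11 + 35823*I*√3145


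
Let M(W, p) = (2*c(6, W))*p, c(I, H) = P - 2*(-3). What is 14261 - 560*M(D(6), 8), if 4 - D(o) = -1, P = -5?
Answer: 5301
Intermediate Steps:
D(o) = 5 (D(o) = 4 - 1*(-1) = 4 + 1 = 5)
c(I, H) = 1 (c(I, H) = -5 - 2*(-3) = -5 + 6 = 1)
M(W, p) = 2*p (M(W, p) = (2*1)*p = 2*p)
14261 - 560*M(D(6), 8) = 14261 - 560*2*8 = 14261 - 560*16 = 14261 - 1*8960 = 14261 - 8960 = 5301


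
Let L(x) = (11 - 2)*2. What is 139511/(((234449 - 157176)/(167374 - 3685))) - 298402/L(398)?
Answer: 193998535838/695457 ≈ 2.7895e+5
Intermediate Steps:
L(x) = 18 (L(x) = 9*2 = 18)
139511/(((234449 - 157176)/(167374 - 3685))) - 298402/L(398) = 139511/(((234449 - 157176)/(167374 - 3685))) - 298402/18 = 139511/((77273/163689)) - 298402*1/18 = 139511/((77273*(1/163689))) - 149201/9 = 139511/(77273/163689) - 149201/9 = 139511*(163689/77273) - 149201/9 = 22836416079/77273 - 149201/9 = 193998535838/695457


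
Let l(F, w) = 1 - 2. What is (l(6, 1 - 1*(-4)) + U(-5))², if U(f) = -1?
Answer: 4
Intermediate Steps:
l(F, w) = -1
(l(6, 1 - 1*(-4)) + U(-5))² = (-1 - 1)² = (-2)² = 4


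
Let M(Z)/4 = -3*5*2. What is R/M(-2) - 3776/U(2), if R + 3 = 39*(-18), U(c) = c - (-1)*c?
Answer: -7505/8 ≈ -938.13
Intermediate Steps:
M(Z) = -120 (M(Z) = 4*(-3*5*2) = 4*(-15*2) = 4*(-30) = -120)
U(c) = 2*c (U(c) = c + c = 2*c)
R = -705 (R = -3 + 39*(-18) = -3 - 702 = -705)
R/M(-2) - 3776/U(2) = -705/(-120) - 3776/(2*2) = -705*(-1/120) - 3776/4 = 47/8 - 3776*¼ = 47/8 - 944 = -7505/8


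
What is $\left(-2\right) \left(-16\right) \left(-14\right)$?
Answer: $-448$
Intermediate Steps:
$\left(-2\right) \left(-16\right) \left(-14\right) = 32 \left(-14\right) = -448$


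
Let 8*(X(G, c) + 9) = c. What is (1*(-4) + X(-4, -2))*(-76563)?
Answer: 4057839/4 ≈ 1.0145e+6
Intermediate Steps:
X(G, c) = -9 + c/8
(1*(-4) + X(-4, -2))*(-76563) = (1*(-4) + (-9 + (1/8)*(-2)))*(-76563) = (-4 + (-9 - 1/4))*(-76563) = (-4 - 37/4)*(-76563) = -53/4*(-76563) = 4057839/4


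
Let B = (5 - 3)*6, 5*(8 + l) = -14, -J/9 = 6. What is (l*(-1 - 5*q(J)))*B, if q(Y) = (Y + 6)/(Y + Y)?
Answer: 2088/5 ≈ 417.60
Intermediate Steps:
J = -54 (J = -9*6 = -54)
q(Y) = (6 + Y)/(2*Y) (q(Y) = (6 + Y)/((2*Y)) = (6 + Y)*(1/(2*Y)) = (6 + Y)/(2*Y))
l = -54/5 (l = -8 + (⅕)*(-14) = -8 - 14/5 = -54/5 ≈ -10.800)
B = 12 (B = 2*6 = 12)
(l*(-1 - 5*q(J)))*B = -54*(-1 - 5*(6 - 54)/(2*(-54)))/5*12 = -54*(-1 - 5*(-1)*(-48)/(2*54))/5*12 = -54*(-1 - 5*4/9)/5*12 = -54*(-1 - 20/9)/5*12 = -54/5*(-29/9)*12 = (174/5)*12 = 2088/5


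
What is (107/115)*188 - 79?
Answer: 11031/115 ≈ 95.922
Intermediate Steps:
(107/115)*188 - 79 = 20116/115 - 79 = 11031/115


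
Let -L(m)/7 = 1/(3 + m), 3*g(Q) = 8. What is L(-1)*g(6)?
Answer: -28/3 ≈ -9.3333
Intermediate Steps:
g(Q) = 8/3 (g(Q) = (1/3)*8 = 8/3)
L(m) = -7/(3 + m)
L(-1)*g(6) = -7/(3 - 1)*(8/3) = -7/2*(8/3) = -7*1/2*(8/3) = -7/2*8/3 = -28/3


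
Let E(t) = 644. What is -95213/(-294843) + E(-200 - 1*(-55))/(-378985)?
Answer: 35894419913/111741074355 ≈ 0.32123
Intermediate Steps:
-95213/(-294843) + E(-200 - 1*(-55))/(-378985) = -95213/(-294843) + 644/(-378985) = -95213*(-1/294843) + 644*(-1/378985) = 95213/294843 - 644/378985 = 35894419913/111741074355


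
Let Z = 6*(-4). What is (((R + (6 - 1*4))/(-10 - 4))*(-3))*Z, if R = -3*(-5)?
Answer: -612/7 ≈ -87.429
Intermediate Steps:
Z = -24
R = 15
(((R + (6 - 1*4))/(-10 - 4))*(-3))*Z = (((15 + (6 - 1*4))/(-10 - 4))*(-3))*(-24) = (((15 + (6 - 4))/(-14))*(-3))*(-24) = (((15 + 2)*(-1/14))*(-3))*(-24) = ((17*(-1/14))*(-3))*(-24) = -17/14*(-3)*(-24) = (51/14)*(-24) = -612/7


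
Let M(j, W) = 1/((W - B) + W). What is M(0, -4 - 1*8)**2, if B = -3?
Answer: 1/441 ≈ 0.0022676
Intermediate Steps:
M(j, W) = 1/(3 + 2*W) (M(j, W) = 1/((W - 1*(-3)) + W) = 1/((W + 3) + W) = 1/((3 + W) + W) = 1/(3 + 2*W))
M(0, -4 - 1*8)**2 = (1/(3 + 2*(-4 - 1*8)))**2 = (1/(3 + 2*(-4 - 8)))**2 = (1/(3 + 2*(-12)))**2 = (1/(3 - 24))**2 = (1/(-21))**2 = (-1/21)**2 = 1/441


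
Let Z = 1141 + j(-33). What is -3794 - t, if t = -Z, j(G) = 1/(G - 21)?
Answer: -143263/54 ≈ -2653.0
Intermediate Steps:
j(G) = 1/(-21 + G)
Z = 61613/54 (Z = 1141 + 1/(-21 - 33) = 1141 + 1/(-54) = 1141 - 1/54 = 61613/54 ≈ 1141.0)
t = -61613/54 (t = -1*61613/54 = -61613/54 ≈ -1141.0)
-3794 - t = -3794 - 1*(-61613/54) = -3794 + 61613/54 = -143263/54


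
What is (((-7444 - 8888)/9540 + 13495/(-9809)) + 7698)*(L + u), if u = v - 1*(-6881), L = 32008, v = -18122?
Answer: 1246147065298472/7798155 ≈ 1.5980e+8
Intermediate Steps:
u = -11241 (u = -18122 - 1*(-6881) = -18122 + 6881 = -11241)
(((-7444 - 8888)/9540 + 13495/(-9809)) + 7698)*(L + u) = (((-7444 - 8888)/9540 + 13495/(-9809)) + 7698)*(32008 - 11241) = ((-16332*1/9540 + 13495*(-1/9809)) + 7698)*20767 = ((-1361/795 - 13495/9809) + 7698)*20767 = (-24078574/7798155 + 7698)*20767 = (60006118616/7798155)*20767 = 1246147065298472/7798155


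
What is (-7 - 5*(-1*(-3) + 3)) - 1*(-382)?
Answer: 345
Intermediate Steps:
(-7 - 5*(-1*(-3) + 3)) - 1*(-382) = (-7 - 5*(3 + 3)) + 382 = (-7 - 5*6) + 382 = (-7 - 30) + 382 = -37 + 382 = 345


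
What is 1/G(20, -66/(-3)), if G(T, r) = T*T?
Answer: 1/400 ≈ 0.0025000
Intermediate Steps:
G(T, r) = T²
1/G(20, -66/(-3)) = 1/(20²) = 1/400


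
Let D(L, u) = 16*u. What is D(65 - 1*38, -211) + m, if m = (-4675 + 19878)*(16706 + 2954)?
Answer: 298887604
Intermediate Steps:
m = 298890980 (m = 15203*19660 = 298890980)
D(65 - 1*38, -211) + m = 16*(-211) + 298890980 = -3376 + 298890980 = 298887604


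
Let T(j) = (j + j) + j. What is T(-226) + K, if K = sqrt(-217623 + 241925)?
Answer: -678 + sqrt(24302) ≈ -522.11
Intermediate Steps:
K = sqrt(24302) ≈ 155.89
T(j) = 3*j (T(j) = 2*j + j = 3*j)
T(-226) + K = 3*(-226) + sqrt(24302) = -678 + sqrt(24302)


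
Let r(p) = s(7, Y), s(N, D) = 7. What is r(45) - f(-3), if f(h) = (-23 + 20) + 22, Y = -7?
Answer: -12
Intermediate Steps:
f(h) = 19 (f(h) = -3 + 22 = 19)
r(p) = 7
r(45) - f(-3) = 7 - 1*19 = 7 - 19 = -12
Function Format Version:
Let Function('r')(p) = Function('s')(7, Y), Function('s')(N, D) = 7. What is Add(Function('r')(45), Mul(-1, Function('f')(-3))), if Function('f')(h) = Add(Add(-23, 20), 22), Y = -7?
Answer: -12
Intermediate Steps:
Function('f')(h) = 19 (Function('f')(h) = Add(-3, 22) = 19)
Function('r')(p) = 7
Add(Function('r')(45), Mul(-1, Function('f')(-3))) = Add(7, Mul(-1, 19)) = Add(7, -19) = -12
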